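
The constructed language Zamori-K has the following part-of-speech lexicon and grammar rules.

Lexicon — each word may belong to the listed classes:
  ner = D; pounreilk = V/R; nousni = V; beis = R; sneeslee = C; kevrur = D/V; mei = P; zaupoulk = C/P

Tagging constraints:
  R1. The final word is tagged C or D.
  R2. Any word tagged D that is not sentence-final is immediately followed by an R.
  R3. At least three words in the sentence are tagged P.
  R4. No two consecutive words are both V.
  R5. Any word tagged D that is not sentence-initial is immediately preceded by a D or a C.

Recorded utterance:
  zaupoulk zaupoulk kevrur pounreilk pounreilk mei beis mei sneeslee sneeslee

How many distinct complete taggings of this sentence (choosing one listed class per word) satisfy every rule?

8

Candidates per position — 1:zaupoulk {C,P}; 2:zaupoulk {C,P}; 3:kevrur {D,V}; 4:pounreilk {V,R}; 5:pounreilk {V,R}; 6:mei {P}; 7:beis {R}; 8:mei {P}; 9:sneeslee {C}; 10:sneeslee {C}.
There are 32 candidate sequences in total.
Checking each against the rules leaves 8 sequences.
Count = 8.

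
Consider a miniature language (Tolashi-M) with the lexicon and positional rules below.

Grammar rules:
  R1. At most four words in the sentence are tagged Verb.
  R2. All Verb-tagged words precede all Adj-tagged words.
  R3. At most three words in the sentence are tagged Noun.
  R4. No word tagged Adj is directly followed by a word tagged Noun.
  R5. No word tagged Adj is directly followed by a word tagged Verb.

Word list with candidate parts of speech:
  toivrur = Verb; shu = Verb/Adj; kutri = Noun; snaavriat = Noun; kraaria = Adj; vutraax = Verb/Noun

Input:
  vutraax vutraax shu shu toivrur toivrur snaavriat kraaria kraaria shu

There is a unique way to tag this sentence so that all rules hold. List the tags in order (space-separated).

Noun Noun Verb Verb Verb Verb Noun Adj Adj Adj

Candidates per position — 1:vutraax {Verb,Noun}; 2:vutraax {Verb,Noun}; 3:shu {Verb,Adj}; 4:shu {Verb,Adj}; 5:toivrur {Verb}; 6:toivrur {Verb}; 7:snaavriat {Noun}; 8:kraaria {Adj}; 9:kraaria {Adj}; 10:shu {Verb,Adj}.
Position 3: Adj is ruled out by rule 2; that leaves Verb.
Position 4: Adj is ruled out by rule 2; that leaves Verb.
Position 10: Verb is ruled out by rule 1; that leaves Adj.
Position 1: Verb is ruled out by rule 1; that leaves Noun.
Position 2: Verb is ruled out by rule 1; that leaves Noun.
The only consistent sequence is: Noun Noun Verb Verb Verb Verb Noun Adj Adj Adj.
Rule-by-rule: rule 1 satisfied; rule 2 satisfied; rule 3 satisfied; rule 4 satisfied; rule 5 satisfied.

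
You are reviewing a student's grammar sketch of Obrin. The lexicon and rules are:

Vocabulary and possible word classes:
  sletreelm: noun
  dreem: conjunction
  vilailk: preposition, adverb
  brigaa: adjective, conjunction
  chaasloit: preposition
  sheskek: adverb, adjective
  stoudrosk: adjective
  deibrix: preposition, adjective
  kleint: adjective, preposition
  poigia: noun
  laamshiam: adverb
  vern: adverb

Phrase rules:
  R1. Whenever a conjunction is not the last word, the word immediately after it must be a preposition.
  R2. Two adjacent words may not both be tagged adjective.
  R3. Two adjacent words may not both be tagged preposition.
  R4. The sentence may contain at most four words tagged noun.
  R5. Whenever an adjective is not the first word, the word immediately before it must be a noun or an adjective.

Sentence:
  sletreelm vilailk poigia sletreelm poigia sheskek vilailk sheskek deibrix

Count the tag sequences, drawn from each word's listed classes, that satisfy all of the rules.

Candidates per position — 1:sletreelm {noun}; 2:vilailk {preposition,adverb}; 3:poigia {noun}; 4:sletreelm {noun}; 5:poigia {noun}; 6:sheskek {adverb,adjective}; 7:vilailk {preposition,adverb}; 8:sheskek {adverb,adjective}; 9:deibrix {preposition,adjective}.
There are 32 candidate sequences in total.
Checking each against the rules leaves 8 sequences.
Count = 8.

8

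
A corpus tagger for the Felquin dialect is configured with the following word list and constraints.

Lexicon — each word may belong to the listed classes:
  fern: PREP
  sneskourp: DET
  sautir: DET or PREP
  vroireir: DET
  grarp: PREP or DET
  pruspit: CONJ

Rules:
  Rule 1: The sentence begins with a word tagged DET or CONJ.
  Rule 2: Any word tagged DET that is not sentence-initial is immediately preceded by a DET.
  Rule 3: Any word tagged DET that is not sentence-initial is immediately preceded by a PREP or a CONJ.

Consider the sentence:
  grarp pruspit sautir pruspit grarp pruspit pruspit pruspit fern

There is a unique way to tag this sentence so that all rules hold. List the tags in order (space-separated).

Candidates per position — 1:grarp {PREP,DET}; 2:pruspit {CONJ}; 3:sautir {DET,PREP}; 4:pruspit {CONJ}; 5:grarp {PREP,DET}; 6:pruspit {CONJ}; 7:pruspit {CONJ}; 8:pruspit {CONJ}; 9:fern {PREP}.
Position 1: tagging it PREP would leave rule 1 unsatisfiable, so it must be DET.
Position 3: tagging it DET would leave rule 2 unsatisfiable, so it must be PREP.
Position 5: tagging it DET would leave rule 2 unsatisfiable, so it must be PREP.
The unique satisfying tagging is: DET CONJ PREP CONJ PREP CONJ CONJ CONJ PREP.
Verifying each rule — rule 1 satisfied; rule 2 satisfied; rule 3 satisfied.

DET CONJ PREP CONJ PREP CONJ CONJ CONJ PREP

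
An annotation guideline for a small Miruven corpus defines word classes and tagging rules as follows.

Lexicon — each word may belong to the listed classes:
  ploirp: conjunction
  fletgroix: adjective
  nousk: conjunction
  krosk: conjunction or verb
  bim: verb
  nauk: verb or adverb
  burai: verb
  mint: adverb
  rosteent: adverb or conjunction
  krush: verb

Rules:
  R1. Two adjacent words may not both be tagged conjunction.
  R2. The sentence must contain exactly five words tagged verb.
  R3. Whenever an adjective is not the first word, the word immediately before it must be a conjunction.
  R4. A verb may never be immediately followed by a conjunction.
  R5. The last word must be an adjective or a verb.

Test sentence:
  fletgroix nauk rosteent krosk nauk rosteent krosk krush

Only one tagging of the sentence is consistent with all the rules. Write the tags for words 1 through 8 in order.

adjective verb adverb verb verb adverb verb verb

Candidates per position — 1:fletgroix {adjective}; 2:nauk {verb,adverb}; 3:rosteent {adverb,conjunction}; 4:krosk {conjunction,verb}; 5:nauk {verb,adverb}; 6:rosteent {adverb,conjunction}; 7:krosk {conjunction,verb}; 8:krush {verb}.
At position 2, choosing adverb makes rule 2 impossible to satisfy; hence verb.
At position 3, choosing conjunction makes rule 4 impossible to satisfy; hence adverb.
At position 4, choosing conjunction makes rule 2 impossible to satisfy; hence verb.
At position 5, choosing adverb makes rule 2 impossible to satisfy; hence verb.
At position 6, choosing conjunction makes rule 4 impossible to satisfy; hence adverb.
At position 7, choosing conjunction makes rule 2 impossible to satisfy; hence verb.
So the tagging must be: adjective verb adverb verb verb adverb verb verb.
Verifying each rule — rule 1 ok; rule 2 ok; rule 3 ok; rule 4 ok; rule 5 ok.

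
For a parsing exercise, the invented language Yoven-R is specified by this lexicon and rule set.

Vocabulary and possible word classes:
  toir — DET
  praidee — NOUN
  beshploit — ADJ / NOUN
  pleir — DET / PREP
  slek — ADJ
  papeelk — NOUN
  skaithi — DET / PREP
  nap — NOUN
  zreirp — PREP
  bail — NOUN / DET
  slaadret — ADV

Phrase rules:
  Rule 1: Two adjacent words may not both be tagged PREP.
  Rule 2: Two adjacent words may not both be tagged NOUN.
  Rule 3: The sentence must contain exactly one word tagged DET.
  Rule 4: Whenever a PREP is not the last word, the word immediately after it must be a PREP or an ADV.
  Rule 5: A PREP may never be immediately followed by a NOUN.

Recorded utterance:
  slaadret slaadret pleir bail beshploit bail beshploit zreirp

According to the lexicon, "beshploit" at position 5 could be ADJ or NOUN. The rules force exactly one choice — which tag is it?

ADJ

Candidates per position — 1:slaadret {ADV}; 2:slaadret {ADV}; 3:pleir {DET,PREP}; 4:bail {NOUN,DET}; 5:beshploit {ADJ,NOUN}; 6:bail {NOUN,DET}; 7:beshploit {ADJ,NOUN}; 8:zreirp {PREP}.
Position 3: tagging it PREP would leave rule 4 unsatisfiable, so it must be DET.
Position 4: tagging it DET would leave rule 3 unsatisfiable, so it must be NOUN.
Position 5: tagging it NOUN would leave rule 2 unsatisfiable, so it must be ADJ.
Position 6: tagging it DET would leave rule 3 unsatisfiable, so it must be NOUN.
Position 7: tagging it NOUN would leave rule 2 unsatisfiable, so it must be ADJ.
That leaves exactly one tagging: ADV ADV DET NOUN ADJ NOUN ADJ PREP.
Check: rule 1 satisfied; rule 2 satisfied; rule 3 satisfied; rule 4 satisfied; rule 5 satisfied.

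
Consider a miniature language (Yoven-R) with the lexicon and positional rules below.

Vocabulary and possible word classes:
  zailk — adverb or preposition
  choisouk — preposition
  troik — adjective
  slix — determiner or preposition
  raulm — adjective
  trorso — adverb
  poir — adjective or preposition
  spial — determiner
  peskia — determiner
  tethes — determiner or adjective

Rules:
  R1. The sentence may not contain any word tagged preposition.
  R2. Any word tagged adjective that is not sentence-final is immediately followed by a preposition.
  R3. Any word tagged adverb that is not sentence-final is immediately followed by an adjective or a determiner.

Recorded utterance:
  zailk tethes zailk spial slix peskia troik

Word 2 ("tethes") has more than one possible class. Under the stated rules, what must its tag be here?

determiner

Candidates per position — 1:zailk {adverb,preposition}; 2:tethes {determiner,adjective}; 3:zailk {adverb,preposition}; 4:spial {determiner}; 5:slix {determiner,preposition}; 6:peskia {determiner}; 7:troik {adjective}.
Word 1 cannot be preposition — rule 1 would then fail for every completion. It is adverb.
Word 3 cannot be preposition — rule 1 would then fail for every completion. It is adverb.
Word 5 cannot be preposition — rule 1 would then fail for every completion. It is determiner.
Word 2 cannot be adjective — rule 2 would then fail for every completion. It is determiner.
That leaves exactly one tagging: adverb determiner adverb determiner determiner determiner adjective.
Rule-by-rule: rule 1 ok; rule 2 ok; rule 3 ok.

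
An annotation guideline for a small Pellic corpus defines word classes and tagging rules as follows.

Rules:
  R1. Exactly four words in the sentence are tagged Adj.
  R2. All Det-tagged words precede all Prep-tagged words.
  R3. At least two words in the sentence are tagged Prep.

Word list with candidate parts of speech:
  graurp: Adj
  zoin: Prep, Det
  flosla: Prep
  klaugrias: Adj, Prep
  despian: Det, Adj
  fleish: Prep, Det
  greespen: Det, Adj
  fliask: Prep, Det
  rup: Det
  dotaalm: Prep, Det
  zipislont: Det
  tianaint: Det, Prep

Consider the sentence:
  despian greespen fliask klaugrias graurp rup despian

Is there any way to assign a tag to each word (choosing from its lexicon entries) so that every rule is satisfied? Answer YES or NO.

Candidates per position — 1:despian {Det,Adj}; 2:greespen {Det,Adj}; 3:fliask {Prep,Det}; 4:klaugrias {Adj,Prep}; 5:graurp {Adj}; 6:rup {Det}; 7:despian {Det,Adj}.
Every candidate sequence violates at least one rule; no consistent tagging exists.

NO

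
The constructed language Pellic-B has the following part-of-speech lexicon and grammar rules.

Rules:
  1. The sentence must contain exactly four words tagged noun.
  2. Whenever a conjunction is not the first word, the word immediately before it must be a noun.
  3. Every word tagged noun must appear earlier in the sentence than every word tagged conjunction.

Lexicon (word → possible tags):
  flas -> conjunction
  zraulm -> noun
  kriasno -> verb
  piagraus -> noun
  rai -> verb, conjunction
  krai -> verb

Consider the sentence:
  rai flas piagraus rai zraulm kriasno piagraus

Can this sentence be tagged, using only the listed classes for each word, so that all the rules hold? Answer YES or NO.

NO

Candidates per position — 1:rai {verb,conjunction}; 2:flas {conjunction}; 3:piagraus {noun}; 4:rai {verb,conjunction}; 5:zraulm {noun}; 6:kriasno {verb}; 7:piagraus {noun}.
Rule 1 cannot be satisfied by any choice of tags from the lexicon.
So there is no consistent tagging.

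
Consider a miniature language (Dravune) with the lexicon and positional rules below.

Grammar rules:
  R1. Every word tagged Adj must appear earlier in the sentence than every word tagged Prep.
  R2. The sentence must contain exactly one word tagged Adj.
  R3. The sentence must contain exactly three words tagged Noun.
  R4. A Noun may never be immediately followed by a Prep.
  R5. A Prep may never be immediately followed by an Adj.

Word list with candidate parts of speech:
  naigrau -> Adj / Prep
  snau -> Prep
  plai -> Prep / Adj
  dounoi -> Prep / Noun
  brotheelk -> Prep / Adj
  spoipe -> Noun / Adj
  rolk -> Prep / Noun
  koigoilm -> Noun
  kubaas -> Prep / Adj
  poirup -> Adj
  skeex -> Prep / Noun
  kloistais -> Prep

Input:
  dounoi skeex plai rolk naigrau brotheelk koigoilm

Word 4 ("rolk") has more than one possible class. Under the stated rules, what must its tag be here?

Candidates per position — 1:dounoi {Prep,Noun}; 2:skeex {Prep,Noun}; 3:plai {Prep,Adj}; 4:rolk {Prep,Noun}; 5:naigrau {Adj,Prep}; 6:brotheelk {Prep,Adj}; 7:koigoilm {Noun}.
Position 4: the remaining choice is settled jointly with positions 1, 2, 3, 5, 6 — only Prep at position 4 is part of a tagging that satisfies every rule.
The only consistent sequence is: Noun Noun Adj Prep Prep Prep Noun.
Check: rule 1 holds; rule 2 holds; rule 3 holds; rule 4 holds; rule 5 holds.

Prep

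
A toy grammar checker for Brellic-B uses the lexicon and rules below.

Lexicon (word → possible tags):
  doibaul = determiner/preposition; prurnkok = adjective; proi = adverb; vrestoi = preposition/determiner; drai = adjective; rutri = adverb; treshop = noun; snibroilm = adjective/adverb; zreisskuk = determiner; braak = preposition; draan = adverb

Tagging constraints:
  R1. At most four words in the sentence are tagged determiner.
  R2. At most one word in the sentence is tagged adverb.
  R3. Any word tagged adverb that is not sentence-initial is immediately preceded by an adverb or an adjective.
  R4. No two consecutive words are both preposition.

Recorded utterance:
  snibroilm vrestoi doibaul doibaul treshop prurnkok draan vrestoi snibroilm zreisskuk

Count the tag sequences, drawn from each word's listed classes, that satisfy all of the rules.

9

Candidates per position — 1:snibroilm {adjective,adverb}; 2:vrestoi {preposition,determiner}; 3:doibaul {determiner,preposition}; 4:doibaul {determiner,preposition}; 5:treshop {noun}; 6:prurnkok {adjective}; 7:draan {adverb}; 8:vrestoi {preposition,determiner}; 9:snibroilm {adjective,adverb}; 10:zreisskuk {determiner}.
There are 64 candidate sequences in total.
Checking each against the rules leaves 9 sequences.
Count = 9.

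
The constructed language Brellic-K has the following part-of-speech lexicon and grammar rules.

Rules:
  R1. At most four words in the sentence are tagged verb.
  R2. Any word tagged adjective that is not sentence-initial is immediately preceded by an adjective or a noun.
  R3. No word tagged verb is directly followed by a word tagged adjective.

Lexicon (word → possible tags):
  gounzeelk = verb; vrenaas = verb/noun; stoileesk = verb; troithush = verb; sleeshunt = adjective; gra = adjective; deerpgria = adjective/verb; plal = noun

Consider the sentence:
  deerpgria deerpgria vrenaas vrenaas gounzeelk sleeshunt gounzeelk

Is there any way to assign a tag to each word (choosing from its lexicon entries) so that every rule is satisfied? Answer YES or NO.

Candidates per position — 1:deerpgria {adjective,verb}; 2:deerpgria {adjective,verb}; 3:vrenaas {verb,noun}; 4:vrenaas {verb,noun}; 5:gounzeelk {verb}; 6:sleeshunt {adjective}; 7:gounzeelk {verb}.
Rule 2 cannot be satisfied by any choice of tags from the lexicon.
So there is no consistent tagging.

NO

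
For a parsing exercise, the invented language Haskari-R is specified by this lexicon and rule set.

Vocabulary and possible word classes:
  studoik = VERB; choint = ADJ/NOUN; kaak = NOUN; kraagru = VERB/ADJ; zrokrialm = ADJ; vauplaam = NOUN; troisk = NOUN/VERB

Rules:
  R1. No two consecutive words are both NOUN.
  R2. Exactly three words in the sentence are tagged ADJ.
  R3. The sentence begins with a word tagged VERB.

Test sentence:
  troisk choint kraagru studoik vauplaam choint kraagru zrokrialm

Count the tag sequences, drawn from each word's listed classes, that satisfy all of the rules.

3

Candidates per position — 1:troisk {NOUN,VERB}; 2:choint {ADJ,NOUN}; 3:kraagru {VERB,ADJ}; 4:studoik {VERB}; 5:vauplaam {NOUN}; 6:choint {ADJ,NOUN}; 7:kraagru {VERB,ADJ}; 8:zrokrialm {ADJ}.
There are 32 candidate sequences in total.
The sequences that satisfy every rule: VERB ADJ VERB VERB NOUN ADJ VERB ADJ; VERB NOUN VERB VERB NOUN ADJ ADJ ADJ; VERB NOUN ADJ VERB NOUN ADJ VERB ADJ.
Count = 3.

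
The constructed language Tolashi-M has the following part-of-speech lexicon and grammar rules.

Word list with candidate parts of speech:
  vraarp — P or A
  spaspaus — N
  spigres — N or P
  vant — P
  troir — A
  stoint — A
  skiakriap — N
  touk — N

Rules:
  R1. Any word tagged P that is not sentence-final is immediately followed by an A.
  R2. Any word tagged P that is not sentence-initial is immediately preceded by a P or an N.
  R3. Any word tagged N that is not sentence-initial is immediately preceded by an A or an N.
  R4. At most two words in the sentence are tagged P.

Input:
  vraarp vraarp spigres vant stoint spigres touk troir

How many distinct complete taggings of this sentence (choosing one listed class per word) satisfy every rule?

Candidates per position — 1:vraarp {P,A}; 2:vraarp {P,A}; 3:spigres {N,P}; 4:vant {P}; 5:stoint {A}; 6:spigres {N,P}; 7:touk {N}; 8:troir {A}.
There are 16 candidate sequences in total.
The sequences that satisfy every rule: P A N P A N N A; A A N P A N N A.
Count = 2.

2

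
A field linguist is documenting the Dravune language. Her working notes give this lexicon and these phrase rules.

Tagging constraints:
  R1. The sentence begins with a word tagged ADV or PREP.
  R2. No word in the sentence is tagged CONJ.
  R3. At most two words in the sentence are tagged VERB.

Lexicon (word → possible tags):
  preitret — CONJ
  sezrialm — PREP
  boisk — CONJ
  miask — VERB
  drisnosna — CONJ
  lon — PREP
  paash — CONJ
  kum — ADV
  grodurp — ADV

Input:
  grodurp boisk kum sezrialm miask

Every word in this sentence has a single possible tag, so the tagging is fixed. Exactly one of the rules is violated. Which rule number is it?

2

Fixed tagging: ADV CONJ ADV PREP VERB.
Rule check: R1 pass, R2 fail, R3 pass.
Only rule 2 fails.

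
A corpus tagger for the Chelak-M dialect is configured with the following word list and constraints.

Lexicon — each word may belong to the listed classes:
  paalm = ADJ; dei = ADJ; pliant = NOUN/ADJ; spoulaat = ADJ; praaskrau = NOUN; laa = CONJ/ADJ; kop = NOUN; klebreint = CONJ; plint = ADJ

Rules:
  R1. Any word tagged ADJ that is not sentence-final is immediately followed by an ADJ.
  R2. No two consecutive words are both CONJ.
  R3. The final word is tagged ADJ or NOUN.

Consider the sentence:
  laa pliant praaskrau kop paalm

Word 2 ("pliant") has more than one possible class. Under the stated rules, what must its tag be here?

Candidates per position — 1:laa {CONJ,ADJ}; 2:pliant {NOUN,ADJ}; 3:praaskrau {NOUN}; 4:kop {NOUN}; 5:paalm {ADJ}.
At position 1, choosing ADJ makes rule 1 impossible to satisfy; hence CONJ.
At position 2, choosing ADJ makes rule 1 impossible to satisfy; hence NOUN.
So the tagging must be: CONJ NOUN NOUN NOUN ADJ.
Rule-by-rule: rule 1 holds; rule 2 holds; rule 3 holds.

NOUN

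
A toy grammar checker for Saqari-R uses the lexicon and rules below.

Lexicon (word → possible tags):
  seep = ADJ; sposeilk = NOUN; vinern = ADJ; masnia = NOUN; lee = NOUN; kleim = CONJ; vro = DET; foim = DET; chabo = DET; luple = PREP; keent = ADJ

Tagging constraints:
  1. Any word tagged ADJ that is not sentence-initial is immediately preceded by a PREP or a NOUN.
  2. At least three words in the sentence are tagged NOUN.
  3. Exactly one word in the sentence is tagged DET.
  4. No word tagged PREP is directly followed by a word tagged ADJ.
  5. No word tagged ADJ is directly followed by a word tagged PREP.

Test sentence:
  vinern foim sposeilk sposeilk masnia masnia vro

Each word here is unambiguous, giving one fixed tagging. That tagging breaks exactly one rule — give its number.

Fixed tagging: ADJ DET NOUN NOUN NOUN NOUN DET.
Checking each rule: R1 holds, R2 holds, R3 violated, R4 holds, R5 holds.
Only rule 3 fails.

3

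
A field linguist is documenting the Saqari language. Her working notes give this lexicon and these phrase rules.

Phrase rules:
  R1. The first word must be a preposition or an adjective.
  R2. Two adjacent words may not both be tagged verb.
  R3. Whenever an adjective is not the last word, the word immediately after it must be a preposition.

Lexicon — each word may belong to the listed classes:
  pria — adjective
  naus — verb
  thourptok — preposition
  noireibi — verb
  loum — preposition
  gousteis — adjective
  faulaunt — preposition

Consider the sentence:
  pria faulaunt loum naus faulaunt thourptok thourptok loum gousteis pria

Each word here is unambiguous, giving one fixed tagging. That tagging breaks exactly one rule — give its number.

3

Fixed tagging: adjective preposition preposition verb preposition preposition preposition preposition adjective adjective.
Checking each rule: R1 holds, R2 holds, R3 violated.
Only rule 3 fails.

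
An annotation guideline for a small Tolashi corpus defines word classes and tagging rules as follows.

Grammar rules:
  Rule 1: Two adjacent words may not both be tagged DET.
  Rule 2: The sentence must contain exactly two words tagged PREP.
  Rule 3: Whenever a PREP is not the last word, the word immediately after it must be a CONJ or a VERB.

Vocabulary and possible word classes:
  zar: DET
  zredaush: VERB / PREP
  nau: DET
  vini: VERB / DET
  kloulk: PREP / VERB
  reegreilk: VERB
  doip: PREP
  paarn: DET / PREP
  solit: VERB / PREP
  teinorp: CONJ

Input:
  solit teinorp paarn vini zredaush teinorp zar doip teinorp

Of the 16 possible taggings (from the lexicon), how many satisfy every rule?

Candidates per position — 1:solit {VERB,PREP}; 2:teinorp {CONJ}; 3:paarn {DET,PREP}; 4:vini {VERB,DET}; 5:zredaush {VERB,PREP}; 6:teinorp {CONJ}; 7:zar {DET}; 8:doip {PREP}; 9:teinorp {CONJ}.
There are 16 candidate sequences in total.
The sequences that satisfy every rule: VERB CONJ DET VERB PREP CONJ DET PREP CONJ; VERB CONJ PREP VERB VERB CONJ DET PREP CONJ; PREP CONJ DET VERB VERB CONJ DET PREP CONJ.
Count = 3.

3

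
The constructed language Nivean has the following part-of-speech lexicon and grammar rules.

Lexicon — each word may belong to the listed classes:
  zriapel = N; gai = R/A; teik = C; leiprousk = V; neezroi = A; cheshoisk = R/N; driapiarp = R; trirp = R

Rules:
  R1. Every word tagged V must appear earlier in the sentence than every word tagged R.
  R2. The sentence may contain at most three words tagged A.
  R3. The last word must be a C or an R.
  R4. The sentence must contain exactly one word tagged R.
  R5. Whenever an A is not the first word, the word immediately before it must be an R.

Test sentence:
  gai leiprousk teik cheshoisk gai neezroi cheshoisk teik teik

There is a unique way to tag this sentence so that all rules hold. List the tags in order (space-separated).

Candidates per position — 1:gai {R,A}; 2:leiprousk {V}; 3:teik {C}; 4:cheshoisk {R,N}; 5:gai {R,A}; 6:neezroi {A}; 7:cheshoisk {R,N}; 8:teik {C}; 9:teik {C}.
Position 1: R is ruled out by rule 1; that leaves A.
Position 5: A is ruled out by rule 5; that leaves R.
Position 7: R is ruled out by rule 4; that leaves N.
Position 4: R is ruled out by rule 4; that leaves N.
That leaves exactly one tagging: A V C N R A N C C.
Check: rule 1 ok; rule 2 ok; rule 3 ok; rule 4 ok; rule 5 ok.

A V C N R A N C C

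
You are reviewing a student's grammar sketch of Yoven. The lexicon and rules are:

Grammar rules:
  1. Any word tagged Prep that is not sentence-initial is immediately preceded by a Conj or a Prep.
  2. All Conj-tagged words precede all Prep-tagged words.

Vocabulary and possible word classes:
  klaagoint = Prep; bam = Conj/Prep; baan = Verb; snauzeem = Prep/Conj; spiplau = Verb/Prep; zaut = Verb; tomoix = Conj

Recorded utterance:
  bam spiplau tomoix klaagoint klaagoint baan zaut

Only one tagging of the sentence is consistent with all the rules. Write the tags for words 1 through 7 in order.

Candidates per position — 1:bam {Conj,Prep}; 2:spiplau {Verb,Prep}; 3:tomoix {Conj}; 4:klaagoint {Prep}; 5:klaagoint {Prep}; 6:baan {Verb}; 7:zaut {Verb}.
Word 1 cannot be Prep — rule 2 would then fail for every completion. It is Conj.
Word 2 cannot be Prep — rule 2 would then fail for every completion. It is Verb.
The unique satisfying tagging is: Conj Verb Conj Prep Prep Verb Verb.
Check: rule 1 ok; rule 2 ok.

Conj Verb Conj Prep Prep Verb Verb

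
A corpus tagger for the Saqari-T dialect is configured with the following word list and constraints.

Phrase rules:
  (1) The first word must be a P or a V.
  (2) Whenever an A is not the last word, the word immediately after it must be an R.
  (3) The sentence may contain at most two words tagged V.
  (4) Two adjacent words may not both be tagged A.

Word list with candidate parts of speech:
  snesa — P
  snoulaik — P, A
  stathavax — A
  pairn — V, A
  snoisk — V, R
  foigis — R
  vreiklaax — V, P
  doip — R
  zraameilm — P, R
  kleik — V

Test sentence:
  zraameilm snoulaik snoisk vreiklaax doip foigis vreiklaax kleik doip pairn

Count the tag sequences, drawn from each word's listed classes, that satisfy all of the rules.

Candidates per position — 1:zraameilm {P,R}; 2:snoulaik {P,A}; 3:snoisk {V,R}; 4:vreiklaax {V,P}; 5:doip {R}; 6:foigis {R}; 7:vreiklaax {V,P}; 8:kleik {V}; 9:doip {R}; 10:pairn {V,A}.
There are 64 candidate sequences in total.
Checking each against the rules leaves 9 sequences.
Count = 9.

9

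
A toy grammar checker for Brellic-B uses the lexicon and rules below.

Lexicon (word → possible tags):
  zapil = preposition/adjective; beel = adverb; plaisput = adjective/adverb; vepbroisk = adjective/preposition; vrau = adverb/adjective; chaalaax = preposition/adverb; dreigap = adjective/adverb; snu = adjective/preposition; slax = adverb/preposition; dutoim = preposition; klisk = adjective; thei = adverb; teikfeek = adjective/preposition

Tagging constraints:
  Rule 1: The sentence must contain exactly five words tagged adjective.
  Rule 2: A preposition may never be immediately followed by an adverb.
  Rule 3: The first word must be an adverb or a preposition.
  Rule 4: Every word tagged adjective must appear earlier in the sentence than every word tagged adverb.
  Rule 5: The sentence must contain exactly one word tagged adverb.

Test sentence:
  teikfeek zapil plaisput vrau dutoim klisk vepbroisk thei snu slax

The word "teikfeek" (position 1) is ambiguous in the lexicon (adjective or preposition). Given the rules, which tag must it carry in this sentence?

preposition

Candidates per position — 1:teikfeek {adjective,preposition}; 2:zapil {preposition,adjective}; 3:plaisput {adjective,adverb}; 4:vrau {adverb,adjective}; 5:dutoim {preposition}; 6:klisk {adjective}; 7:vepbroisk {adjective,preposition}; 8:thei {adverb}; 9:snu {adjective,preposition}; 10:slax {adverb,preposition}.
Position 1: tagging it adjective would leave rule 3 unsatisfiable, so it must be preposition.
Position 3: tagging it adverb would leave rule 4 unsatisfiable, so it must be adjective.
Position 4: tagging it adverb would leave rule 4 unsatisfiable, so it must be adjective.
Position 7: tagging it preposition would leave rule 2 unsatisfiable, so it must be adjective.
Position 9: tagging it adjective would leave rule 4 unsatisfiable, so it must be preposition.
Position 10: tagging it adverb would leave rule 2 unsatisfiable, so it must be preposition.
Position 2: tagging it preposition would leave rule 1 unsatisfiable, so it must be adjective.
That leaves exactly one tagging: preposition adjective adjective adjective preposition adjective adjective adverb preposition preposition.
Check: rule 1 ✓; rule 2 ✓; rule 3 ✓; rule 4 ✓; rule 5 ✓.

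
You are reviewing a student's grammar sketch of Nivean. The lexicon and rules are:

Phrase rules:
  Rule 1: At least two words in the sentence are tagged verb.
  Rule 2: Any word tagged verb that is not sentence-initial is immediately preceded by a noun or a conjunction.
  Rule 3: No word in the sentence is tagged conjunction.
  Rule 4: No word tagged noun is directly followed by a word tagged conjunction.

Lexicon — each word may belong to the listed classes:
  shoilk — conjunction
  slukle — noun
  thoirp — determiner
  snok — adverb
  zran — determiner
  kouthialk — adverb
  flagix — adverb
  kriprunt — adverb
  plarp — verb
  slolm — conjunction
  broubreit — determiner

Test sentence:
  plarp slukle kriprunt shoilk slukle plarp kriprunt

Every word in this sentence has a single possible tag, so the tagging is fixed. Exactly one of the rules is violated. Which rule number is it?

Fixed tagging: verb noun adverb conjunction noun verb adverb.
Rule check: R1 holds, R2 holds, R3 violated, R4 holds.
Only rule 3 fails.

3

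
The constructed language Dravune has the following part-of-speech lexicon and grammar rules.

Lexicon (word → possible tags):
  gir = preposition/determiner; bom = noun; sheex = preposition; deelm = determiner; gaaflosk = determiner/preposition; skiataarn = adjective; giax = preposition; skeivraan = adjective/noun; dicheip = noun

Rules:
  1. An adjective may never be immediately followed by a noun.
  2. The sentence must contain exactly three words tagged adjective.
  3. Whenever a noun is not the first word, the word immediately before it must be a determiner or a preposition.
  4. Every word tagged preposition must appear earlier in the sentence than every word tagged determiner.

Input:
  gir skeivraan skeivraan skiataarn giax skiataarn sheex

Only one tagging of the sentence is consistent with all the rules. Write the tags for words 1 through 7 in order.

preposition noun adjective adjective preposition adjective preposition

Candidates per position — 1:gir {preposition,determiner}; 2:skeivraan {adjective,noun}; 3:skeivraan {adjective,noun}; 4:skiataarn {adjective}; 5:giax {preposition}; 6:skiataarn {adjective}; 7:sheex {preposition}.
At position 1, choosing determiner makes rule 4 impossible to satisfy; hence preposition.
At position 3, choosing noun makes rule 3 impossible to satisfy; hence adjective.
At position 2, choosing adjective makes rule 2 impossible to satisfy; hence noun.
So the tagging must be: preposition noun adjective adjective preposition adjective preposition.
Verifying each rule — rule 1 satisfied; rule 2 satisfied; rule 3 satisfied; rule 4 satisfied.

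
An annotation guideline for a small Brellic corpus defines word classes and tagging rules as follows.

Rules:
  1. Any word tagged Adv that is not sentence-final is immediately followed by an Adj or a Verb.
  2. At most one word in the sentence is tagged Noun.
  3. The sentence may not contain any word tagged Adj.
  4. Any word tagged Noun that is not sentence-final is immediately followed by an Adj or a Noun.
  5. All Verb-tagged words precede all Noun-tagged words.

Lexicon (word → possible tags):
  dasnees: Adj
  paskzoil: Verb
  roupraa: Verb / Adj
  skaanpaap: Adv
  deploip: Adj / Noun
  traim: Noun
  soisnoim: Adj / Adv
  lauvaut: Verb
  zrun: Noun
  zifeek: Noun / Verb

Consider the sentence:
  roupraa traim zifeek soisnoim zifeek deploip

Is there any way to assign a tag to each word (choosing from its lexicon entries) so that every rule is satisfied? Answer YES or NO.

Candidates per position — 1:roupraa {Verb,Adj}; 2:traim {Noun}; 3:zifeek {Noun,Verb}; 4:soisnoim {Adj,Adv}; 5:zifeek {Noun,Verb}; 6:deploip {Adj,Noun}.
Every candidate sequence violates at least one rule; no consistent tagging exists.

NO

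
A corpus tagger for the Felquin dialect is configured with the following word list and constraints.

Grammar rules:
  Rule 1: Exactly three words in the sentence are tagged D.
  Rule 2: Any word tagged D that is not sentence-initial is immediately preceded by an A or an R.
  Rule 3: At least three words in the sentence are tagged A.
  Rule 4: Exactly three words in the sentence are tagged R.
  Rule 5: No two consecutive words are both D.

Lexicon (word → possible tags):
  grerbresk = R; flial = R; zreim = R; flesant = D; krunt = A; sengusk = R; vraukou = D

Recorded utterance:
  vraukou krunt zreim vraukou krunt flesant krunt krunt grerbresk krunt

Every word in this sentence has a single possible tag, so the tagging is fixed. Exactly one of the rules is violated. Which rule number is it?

Fixed tagging: D A R D A D A A R A.
Applying the rules: R1 ✓, R2 ✓, R3 ✓, R4 ✗, R5 ✓.
Only rule 4 fails.

4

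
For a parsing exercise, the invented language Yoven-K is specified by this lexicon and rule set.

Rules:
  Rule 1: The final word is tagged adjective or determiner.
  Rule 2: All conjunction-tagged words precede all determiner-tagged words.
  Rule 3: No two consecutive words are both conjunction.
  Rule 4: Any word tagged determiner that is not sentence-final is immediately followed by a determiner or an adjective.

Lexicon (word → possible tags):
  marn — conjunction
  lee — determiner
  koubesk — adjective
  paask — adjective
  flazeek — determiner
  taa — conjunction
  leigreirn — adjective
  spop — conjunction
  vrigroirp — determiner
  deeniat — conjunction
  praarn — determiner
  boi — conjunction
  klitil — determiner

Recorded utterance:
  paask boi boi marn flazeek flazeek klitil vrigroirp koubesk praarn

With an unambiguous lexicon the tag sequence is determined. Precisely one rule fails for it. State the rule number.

Fixed tagging: adjective conjunction conjunction conjunction determiner determiner determiner determiner adjective determiner.
Applying the rules: R1 ✓, R2 ✓, R3 ✗, R4 ✓.
Only rule 3 fails.

3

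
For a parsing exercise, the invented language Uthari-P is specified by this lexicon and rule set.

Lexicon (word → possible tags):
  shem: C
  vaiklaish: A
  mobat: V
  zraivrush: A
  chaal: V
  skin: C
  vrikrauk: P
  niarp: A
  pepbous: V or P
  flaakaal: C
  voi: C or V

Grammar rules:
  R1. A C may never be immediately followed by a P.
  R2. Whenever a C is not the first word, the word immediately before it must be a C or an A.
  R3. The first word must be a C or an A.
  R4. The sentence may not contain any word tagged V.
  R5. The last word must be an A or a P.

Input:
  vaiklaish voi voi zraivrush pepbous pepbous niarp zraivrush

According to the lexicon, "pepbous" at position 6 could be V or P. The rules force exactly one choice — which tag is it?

P

Candidates per position — 1:vaiklaish {A}; 2:voi {C,V}; 3:voi {C,V}; 4:zraivrush {A}; 5:pepbous {V,P}; 6:pepbous {V,P}; 7:niarp {A}; 8:zraivrush {A}.
If word 2 were V, no tagging could satisfy rule 4; so word 2 is C.
If word 3 were V, no tagging could satisfy rule 4; so word 3 is C.
If word 5 were V, no tagging could satisfy rule 4; so word 5 is P.
If word 6 were V, no tagging could satisfy rule 4; so word 6 is P.
That leaves exactly one tagging: A C C A P P A A.
Checking: rule 1 ok; rule 2 ok; rule 3 ok; rule 4 ok; rule 5 ok.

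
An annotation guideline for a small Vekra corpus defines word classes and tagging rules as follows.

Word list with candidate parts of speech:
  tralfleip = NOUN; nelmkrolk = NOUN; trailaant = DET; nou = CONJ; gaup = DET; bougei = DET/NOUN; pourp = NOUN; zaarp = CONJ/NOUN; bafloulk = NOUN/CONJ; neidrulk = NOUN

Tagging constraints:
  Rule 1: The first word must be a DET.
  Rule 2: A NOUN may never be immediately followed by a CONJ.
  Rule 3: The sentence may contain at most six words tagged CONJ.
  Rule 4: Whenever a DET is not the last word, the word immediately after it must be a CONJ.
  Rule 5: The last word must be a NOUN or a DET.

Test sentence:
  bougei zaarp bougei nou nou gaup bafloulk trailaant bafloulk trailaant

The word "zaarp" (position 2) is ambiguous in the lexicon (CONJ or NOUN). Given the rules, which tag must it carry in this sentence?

Candidates per position — 1:bougei {DET,NOUN}; 2:zaarp {CONJ,NOUN}; 3:bougei {DET,NOUN}; 4:nou {CONJ}; 5:nou {CONJ}; 6:gaup {DET}; 7:bafloulk {NOUN,CONJ}; 8:trailaant {DET}; 9:bafloulk {NOUN,CONJ}; 10:trailaant {DET}.
Word 1 cannot be NOUN — rule 1 would then fail for every completion. It is DET.
Word 2 cannot be NOUN — rule 4 would then fail for every completion. It is CONJ.
Word 3 cannot be NOUN — rule 2 would then fail for every completion. It is DET.
Word 7 cannot be NOUN — rule 4 would then fail for every completion. It is CONJ.
Word 9 cannot be NOUN — rule 4 would then fail for every completion. It is CONJ.
That leaves exactly one tagging: DET CONJ DET CONJ CONJ DET CONJ DET CONJ DET.
Check: rule 1 ✓; rule 2 ✓; rule 3 ✓; rule 4 ✓; rule 5 ✓.

CONJ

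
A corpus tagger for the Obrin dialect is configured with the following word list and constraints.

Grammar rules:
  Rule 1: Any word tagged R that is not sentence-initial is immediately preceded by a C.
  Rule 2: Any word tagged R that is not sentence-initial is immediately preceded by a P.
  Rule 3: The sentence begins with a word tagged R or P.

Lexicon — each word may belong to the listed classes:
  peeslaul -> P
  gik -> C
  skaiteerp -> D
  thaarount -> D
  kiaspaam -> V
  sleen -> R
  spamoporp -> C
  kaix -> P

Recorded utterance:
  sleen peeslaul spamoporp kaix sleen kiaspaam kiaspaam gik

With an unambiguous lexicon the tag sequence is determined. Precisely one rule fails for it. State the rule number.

Fixed tagging: R P C P R V V C.
Checking each rule: R1 violated, R2 holds, R3 holds.
Only rule 1 fails.

1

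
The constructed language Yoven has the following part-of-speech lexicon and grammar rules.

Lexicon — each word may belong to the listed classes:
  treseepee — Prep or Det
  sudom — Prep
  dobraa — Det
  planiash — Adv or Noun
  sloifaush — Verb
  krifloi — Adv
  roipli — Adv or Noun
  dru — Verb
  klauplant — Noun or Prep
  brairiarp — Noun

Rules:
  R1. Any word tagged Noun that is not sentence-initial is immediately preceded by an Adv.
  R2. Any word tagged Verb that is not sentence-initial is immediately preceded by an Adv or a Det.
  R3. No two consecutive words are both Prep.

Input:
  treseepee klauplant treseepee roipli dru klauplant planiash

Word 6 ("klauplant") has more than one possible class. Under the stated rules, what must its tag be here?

Candidates per position — 1:treseepee {Prep,Det}; 2:klauplant {Noun,Prep}; 3:treseepee {Prep,Det}; 4:roipli {Adv,Noun}; 5:dru {Verb}; 6:klauplant {Noun,Prep}; 7:planiash {Adv,Noun}.
Word 2 cannot be Noun — rule 1 would then fail for every completion. It is Prep.
Word 3 cannot be Prep — rule 3 would then fail for every completion. It is Det.
Word 4 cannot be Noun — rule 1 would then fail for every completion. It is Adv.
Word 6 cannot be Noun — rule 1 would then fail for every completion. It is Prep.
Word 7 cannot be Noun — rule 1 would then fail for every completion. It is Adv.
Word 1 cannot be Prep — rule 3 would then fail for every completion. It is Det.
That leaves exactly one tagging: Det Prep Det Adv Verb Prep Adv.
Verifying each rule — rule 1 ✓; rule 2 ✓; rule 3 ✓.

Prep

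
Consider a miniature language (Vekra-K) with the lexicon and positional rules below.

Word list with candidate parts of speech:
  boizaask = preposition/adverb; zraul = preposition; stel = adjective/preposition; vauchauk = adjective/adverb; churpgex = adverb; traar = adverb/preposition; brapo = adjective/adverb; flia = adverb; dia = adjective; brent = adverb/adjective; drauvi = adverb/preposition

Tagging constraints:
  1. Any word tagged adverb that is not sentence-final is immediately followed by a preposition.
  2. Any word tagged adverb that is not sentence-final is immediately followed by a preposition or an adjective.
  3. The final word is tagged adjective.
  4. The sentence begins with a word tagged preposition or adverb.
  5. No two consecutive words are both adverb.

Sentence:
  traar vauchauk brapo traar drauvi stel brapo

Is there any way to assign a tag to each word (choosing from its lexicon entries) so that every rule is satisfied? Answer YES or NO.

Candidates per position — 1:traar {adverb,preposition}; 2:vauchauk {adjective,adverb}; 3:brapo {adjective,adverb}; 4:traar {adverb,preposition}; 5:drauvi {adverb,preposition}; 6:stel {adjective,preposition}; 7:brapo {adjective,adverb}.
One satisfying assignment: preposition adjective adjective adverb preposition adjective adjective.
Rule-by-rule: rule 1 satisfied; rule 2 satisfied; rule 3 satisfied; rule 4 satisfied; rule 5 satisfied.

YES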